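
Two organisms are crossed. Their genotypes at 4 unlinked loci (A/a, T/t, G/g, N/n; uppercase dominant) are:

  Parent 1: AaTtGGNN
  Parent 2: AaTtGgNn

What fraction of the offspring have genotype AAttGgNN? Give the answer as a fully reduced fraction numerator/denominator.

P(AAttGgNN) = 1/64

AaTtGGNN gametes: ATGN×4, AtGN×4, aTGN×4, atGN×4
AaTtGgNn gametes: ATGN×1, ATGn×1, ATgN×1, ATgn×1, AtGN×1, AtGn×1, AtgN×1, Atgn×1, aTGN×1, aTGn×1, aTgN×1, aTgn×1, atGN×1, atGn×1, atgN×1, atgn×1
AaTtGGNN×AaTtGgNn grid (16·16=256): AATTGGNN=4 AATTGGNn=4 AATTGgNN=4 AATTGgNn=4 AATtGGNN=8 AATtGGNn=8 AATtGgNN=8 AATtGgNn=8 AAttGGNN=4 AAttGGNn=4 AAttGgNN=4 AAttGgNn=4 AaTTGGNN=8 AaTTGGNn=8 AaTTGgNN=8 AaTTGgNn=8 AaTtGGNN=16 AaTtGGNn=16 AaTtGgNN=16 AaTtGgNn=16 AattGGNN=8 AattGGNn=8 AattGgNN=8 AattGgNn=8 aaTTGGNN=4 aaTTGGNn=4 aaTTGgNN=4 aaTTGgNn=4 aaTtGGNN=8 aaTtGGNn=8 aaTtGgNN=8 aaTtGgNn=8 aattGGNN=4 aattGGNn=4 aattGgNN=4 aattGgNn=4
AAttGgNN hits 4/256; gcd=4; 4÷4/256÷4 = 1/64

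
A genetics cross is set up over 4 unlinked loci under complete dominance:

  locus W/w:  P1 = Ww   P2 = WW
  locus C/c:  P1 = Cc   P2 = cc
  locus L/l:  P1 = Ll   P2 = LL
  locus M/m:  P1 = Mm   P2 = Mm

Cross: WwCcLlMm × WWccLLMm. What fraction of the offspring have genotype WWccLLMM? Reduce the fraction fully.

WwCcLlMm gametes: WCLM×1, WCLm×1, WClM×1, WClm×1, WcLM×1, WcLm×1, WclM×1, Wclm×1, wCLM×1, wCLm×1, wClM×1, wClm×1, wcLM×1, wcLm×1, wclM×1, wclm×1
WWccLLMm gametes: WcLM×8, WcLm×8
WwCcLlMm×WWccLLMm grid (16·16=256): WWCcLLMM=8 WWCcLLMm=16 WWCcLLmm=8 WWCcLlMM=8 WWCcLlMm=16 WWCcLlmm=8 WWccLLMM=8 WWccLLMm=16 WWccLLmm=8 WWccLlMM=8 WWccLlMm=16 WWccLlmm=8 WwCcLLMM=8 WwCcLLMm=16 WwCcLLmm=8 WwCcLlMM=8 WwCcLlMm=16 WwCcLlmm=8 WwccLLMM=8 WwccLLMm=16 WwccLLmm=8 WwccLlMM=8 WwccLlMm=16 WwccLlmm=8
WWccLLMM hits 8/256; gcd=8; 8÷8/256÷8 = 1/32

P(WWccLLMM) = 1/32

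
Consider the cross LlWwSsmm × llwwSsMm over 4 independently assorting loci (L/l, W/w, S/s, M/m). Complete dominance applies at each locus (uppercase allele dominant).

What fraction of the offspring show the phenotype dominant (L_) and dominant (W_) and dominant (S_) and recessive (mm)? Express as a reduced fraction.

LlWwSsmm gametes: LWSm×2, LWsm×2, LwSm×2, Lwsm×2, lWSm×2, lWsm×2, lwSm×2, lwsm×2
llwwSsMm gametes: lwSM×4, lwSm×4, lwsM×4, lwsm×4
LlWwSsmm×llwwSsMm grid (16·16=256): LlWwSSMm=8 LlWwSSmm=8 LlWwSsMm=16 LlWwSsmm=16 LlWwssMm=8 LlWwssmm=8 LlwwSSMm=8 LlwwSSmm=8 LlwwSsMm=16 LlwwSsmm=16 LlwwssMm=8 Llwwssmm=8 llWwSSMm=8 llWwSSmm=8 llWwSsMm=16 llWwSsmm=16 llWwssMm=8 llWwssmm=8 llwwSSMm=8 llwwSSmm=8 llwwSsMm=16 llwwSsmm=16 llwwssMm=8 llwwssmm=8
L_ W_ S_ mm hits 24/256; gcd=8; 24÷8/256÷8 = 3/32

P(L_ W_ S_ mm) = 3/32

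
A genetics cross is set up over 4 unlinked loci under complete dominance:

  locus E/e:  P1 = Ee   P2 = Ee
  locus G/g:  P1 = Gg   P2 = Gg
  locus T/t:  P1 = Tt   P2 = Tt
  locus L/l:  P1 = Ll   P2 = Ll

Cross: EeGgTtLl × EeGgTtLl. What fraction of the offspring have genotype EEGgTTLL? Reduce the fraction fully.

P(EEGgTTLL) = 1/128

EeGgTtLl gametes: EGTL×1, EGTl×1, EGtL×1, EGtl×1, EgTL×1, EgTl×1, EgtL×1, Egtl×1, eGTL×1, eGTl×1, eGtL×1, eGtl×1, egTL×1, egTl×1, egtL×1, egtl×1
EeGgTtLl gametes: EGTL×1, EGTl×1, EGtL×1, EGtl×1, EgTL×1, EgTl×1, EgtL×1, Egtl×1, eGTL×1, eGTl×1, eGtL×1, eGtl×1, egTL×1, egTl×1, egtL×1, egtl×1
EeGgTtLl×EeGgTtLl grid (16·16=256): EEGGTTLL=1 EEGGTTLl=2 EEGGTTll=1 EEGGTtLL=2 EEGGTtLl=4 EEGGTtll=2 EEGGttLL=1 EEGGttLl=2 EEGGttll=1 EEGgTTLL=2 EEGgTTLl=4 EEGgTTll=2 EEGgTtLL=4 EEGgTtLl=8 EEGgTtll=4 EEGgttLL=2 EEGgttLl=4 EEGgttll=2 EEggTTLL=1 EEggTTLl=2 EEggTTll=1 EEggTtLL=2 EEggTtLl=4 EEggTtll=2 EEggttLL=1 EEggttLl=2 EEggttll=1 EeGGTTLL=2 EeGGTTLl=4 EeGGTTll=2 EeGGTtLL=4 EeGGTtLl=8 EeGGTtll=4 EeGGttLL=2 EeGGttLl=4 EeGGttll=2 EeGgTTLL=4 EeGgTTLl=8 EeGgTTll=4 EeGgTtLL=8 EeGgTtLl=16 EeGgTtll=8 EeGgttLL=4 EeGgttLl=8 EeGgttll=4 EeggTTLL=2 EeggTTLl=4 EeggTTll=2 EeggTtLL=4 EeggTtLl=8 EeggTtll=4 EeggttLL=2 EeggttLl=4 Eeggttll=2 eeGGTTLL=1 eeGGTTLl=2 eeGGTTll=1 eeGGTtLL=2 eeGGTtLl=4 eeGGTtll=2 eeGGttLL=1 eeGGttLl=2 eeGGttll=1 eeGgTTLL=2 eeGgTTLl=4 eeGgTTll=2 eeGgTtLL=4 eeGgTtLl=8 eeGgTtll=4 eeGgttLL=2 eeGgttLl=4 eeGgttll=2 eeggTTLL=1 eeggTTLl=2 eeggTTll=1 eeggTtLL=2 eeggTtLl=4 eeggTtll=2 eeggttLL=1 eeggttLl=2 eeggttll=1
EEGgTTLL hits 2/256; gcd=2; 2÷2/256÷2 = 1/128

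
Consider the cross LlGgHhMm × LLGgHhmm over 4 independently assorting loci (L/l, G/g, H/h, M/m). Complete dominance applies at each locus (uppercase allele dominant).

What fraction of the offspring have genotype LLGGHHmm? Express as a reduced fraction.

P(LLGGHHmm) = 1/64

LlGgHhMm gametes: LGHM×1, LGHm×1, LGhM×1, LGhm×1, LgHM×1, LgHm×1, LghM×1, Lghm×1, lGHM×1, lGHm×1, lGhM×1, lGhm×1, lgHM×1, lgHm×1, lghM×1, lghm×1
LLGgHhmm gametes: LGHm×4, LGhm×4, LgHm×4, Lghm×4
LlGgHhMm×LLGgHhmm grid (16·16=256): LLGGHHMm=4 LLGGHHmm=4 LLGGHhMm=8 LLGGHhmm=8 LLGGhhMm=4 LLGGhhmm=4 LLGgHHMm=8 LLGgHHmm=8 LLGgHhMm=16 LLGgHhmm=16 LLGghhMm=8 LLGghhmm=8 LLggHHMm=4 LLggHHmm=4 LLggHhMm=8 LLggHhmm=8 LLgghhMm=4 LLgghhmm=4 LlGGHHMm=4 LlGGHHmm=4 LlGGHhMm=8 LlGGHhmm=8 LlGGhhMm=4 LlGGhhmm=4 LlGgHHMm=8 LlGgHHmm=8 LlGgHhMm=16 LlGgHhmm=16 LlGghhMm=8 LlGghhmm=8 LlggHHMm=4 LlggHHmm=4 LlggHhMm=8 LlggHhmm=8 LlgghhMm=4 Llgghhmm=4
LLGGHHmm hits 4/256; gcd=4; 4÷4/256÷4 = 1/64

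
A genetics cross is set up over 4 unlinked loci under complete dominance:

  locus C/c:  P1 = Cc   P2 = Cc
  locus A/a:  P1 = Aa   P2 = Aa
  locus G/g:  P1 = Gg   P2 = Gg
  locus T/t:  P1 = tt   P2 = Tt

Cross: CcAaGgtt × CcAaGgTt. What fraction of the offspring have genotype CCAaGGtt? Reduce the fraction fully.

P(CCAaGGtt) = 1/64

CcAaGgtt gametes: CAGt×2, CAgt×2, CaGt×2, Cagt×2, cAGt×2, cAgt×2, caGt×2, cagt×2
CcAaGgTt gametes: CAGT×1, CAGt×1, CAgT×1, CAgt×1, CaGT×1, CaGt×1, CagT×1, Cagt×1, cAGT×1, cAGt×1, cAgT×1, cAgt×1, caGT×1, caGt×1, cagT×1, cagt×1
CcAaGgtt×CcAaGgTt grid (16·16=256): CCAAGGTt=2 CCAAGGtt=2 CCAAGgTt=4 CCAAGgtt=4 CCAAggTt=2 CCAAggtt=2 CCAaGGTt=4 CCAaGGtt=4 CCAaGgTt=8 CCAaGgtt=8 CCAaggTt=4 CCAaggtt=4 CCaaGGTt=2 CCaaGGtt=2 CCaaGgTt=4 CCaaGgtt=4 CCaaggTt=2 CCaaggtt=2 CcAAGGTt=4 CcAAGGtt=4 CcAAGgTt=8 CcAAGgtt=8 CcAAggTt=4 CcAAggtt=4 CcAaGGTt=8 CcAaGGtt=8 CcAaGgTt=16 CcAaGgtt=16 CcAaggTt=8 CcAaggtt=8 CcaaGGTt=4 CcaaGGtt=4 CcaaGgTt=8 CcaaGgtt=8 CcaaggTt=4 Ccaaggtt=4 ccAAGGTt=2 ccAAGGtt=2 ccAAGgTt=4 ccAAGgtt=4 ccAAggTt=2 ccAAggtt=2 ccAaGGTt=4 ccAaGGtt=4 ccAaGgTt=8 ccAaGgtt=8 ccAaggTt=4 ccAaggtt=4 ccaaGGTt=2 ccaaGGtt=2 ccaaGgTt=4 ccaaGgtt=4 ccaaggTt=2 ccaaggtt=2
CCAaGGtt hits 4/256; gcd=4; 4÷4/256÷4 = 1/64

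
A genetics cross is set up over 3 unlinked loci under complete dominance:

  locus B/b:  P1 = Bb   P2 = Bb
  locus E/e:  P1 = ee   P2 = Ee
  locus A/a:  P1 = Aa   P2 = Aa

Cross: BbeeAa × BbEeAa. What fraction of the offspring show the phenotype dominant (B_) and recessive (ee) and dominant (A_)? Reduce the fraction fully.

BbeeAa gametes: BeA×2, Bea×2, beA×2, bea×2
BbEeAa gametes: BEA×1, BEa×1, BeA×1, Bea×1, bEA×1, bEa×1, beA×1, bea×1
BbeeAa×BbEeAa grid (8·8=64): BBEeAA=2 BBEeAa=4 BBEeaa=2 BBeeAA=2 BBeeAa=4 BBeeaa=2 BbEeAA=4 BbEeAa=8 BbEeaa=4 BbeeAA=4 BbeeAa=8 Bbeeaa=4 bbEeAA=2 bbEeAa=4 bbEeaa=2 bbeeAA=2 bbeeAa=4 bbeeaa=2
B_ ee A_ hits 18/64; gcd=2; 18÷2/64÷2 = 9/32

P(B_ ee A_) = 9/32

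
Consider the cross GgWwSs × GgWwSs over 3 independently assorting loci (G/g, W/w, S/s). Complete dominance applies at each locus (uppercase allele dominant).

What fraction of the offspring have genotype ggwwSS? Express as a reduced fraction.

GgWwSs gametes: GWS×1, GWs×1, GwS×1, Gws×1, gWS×1, gWs×1, gwS×1, gws×1
GgWwSs gametes: GWS×1, GWs×1, GwS×1, Gws×1, gWS×1, gWs×1, gwS×1, gws×1
GgWwSs×GgWwSs grid (8·8=64): GGWWSS=1 GGWWSs=2 GGWWss=1 GGWwSS=2 GGWwSs=4 GGWwss=2 GGwwSS=1 GGwwSs=2 GGwwss=1 GgWWSS=2 GgWWSs=4 GgWWss=2 GgWwSS=4 GgWwSs=8 GgWwss=4 GgwwSS=2 GgwwSs=4 Ggwwss=2 ggWWSS=1 ggWWSs=2 ggWWss=1 ggWwSS=2 ggWwSs=4 ggWwss=2 ggwwSS=1 ggwwSs=2 ggwwss=1
ggwwSS hits 1/64; gcd=1; 1÷1/64÷1 = 1/64

P(ggwwSS) = 1/64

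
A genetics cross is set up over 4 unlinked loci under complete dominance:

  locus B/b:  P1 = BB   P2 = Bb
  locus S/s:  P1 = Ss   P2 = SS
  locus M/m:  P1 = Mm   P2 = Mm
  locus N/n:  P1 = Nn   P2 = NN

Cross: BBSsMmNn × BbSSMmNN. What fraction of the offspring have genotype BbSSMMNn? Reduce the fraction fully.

P(BbSSMMNn) = 1/32

BBSsMmNn gametes: BSMN×2, BSMn×2, BSmN×2, BSmn×2, BsMN×2, BsMn×2, BsmN×2, Bsmn×2
BbSSMmNN gametes: BSMN×4, BSmN×4, bSMN×4, bSmN×4
BBSsMmNn×BbSSMmNN grid (16·16=256): BBSSMMNN=8 BBSSMMNn=8 BBSSMmNN=16 BBSSMmNn=16 BBSSmmNN=8 BBSSmmNn=8 BBSsMMNN=8 BBSsMMNn=8 BBSsMmNN=16 BBSsMmNn=16 BBSsmmNN=8 BBSsmmNn=8 BbSSMMNN=8 BbSSMMNn=8 BbSSMmNN=16 BbSSMmNn=16 BbSSmmNN=8 BbSSmmNn=8 BbSsMMNN=8 BbSsMMNn=8 BbSsMmNN=16 BbSsMmNn=16 BbSsmmNN=8 BbSsmmNn=8
BbSSMMNn hits 8/256; gcd=8; 8÷8/256÷8 = 1/32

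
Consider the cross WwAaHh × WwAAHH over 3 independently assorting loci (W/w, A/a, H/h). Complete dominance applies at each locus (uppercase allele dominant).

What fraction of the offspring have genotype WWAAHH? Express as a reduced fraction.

P(WWAAHH) = 1/16

WwAaHh gametes: WAH×1, WAh×1, WaH×1, Wah×1, wAH×1, wAh×1, waH×1, wah×1
WwAAHH gametes: WAH×4, wAH×4
WwAaHh×WwAAHH grid (8·8=64): WWAAHH=4 WWAAHh=4 WWAaHH=4 WWAaHh=4 WwAAHH=8 WwAAHh=8 WwAaHH=8 WwAaHh=8 wwAAHH=4 wwAAHh=4 wwAaHH=4 wwAaHh=4
WWAAHH hits 4/64; gcd=4; 4÷4/64÷4 = 1/16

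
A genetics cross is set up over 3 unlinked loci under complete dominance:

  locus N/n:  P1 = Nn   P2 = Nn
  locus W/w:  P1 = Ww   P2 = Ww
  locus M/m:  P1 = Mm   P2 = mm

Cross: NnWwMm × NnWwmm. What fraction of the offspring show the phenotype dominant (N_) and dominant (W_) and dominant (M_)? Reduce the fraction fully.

NnWwMm gametes: NWM×1, NWm×1, NwM×1, Nwm×1, nWM×1, nWm×1, nwM×1, nwm×1
NnWwmm gametes: NWm×2, Nwm×2, nWm×2, nwm×2
NnWwMm×NnWwmm grid (8·8=64): NNWWMm=2 NNWWmm=2 NNWwMm=4 NNWwmm=4 NNwwMm=2 NNwwmm=2 NnWWMm=4 NnWWmm=4 NnWwMm=8 NnWwmm=8 NnwwMm=4 Nnwwmm=4 nnWWMm=2 nnWWmm=2 nnWwMm=4 nnWwmm=4 nnwwMm=2 nnwwmm=2
N_ W_ M_ hits 18/64; gcd=2; 18÷2/64÷2 = 9/32

P(N_ W_ M_) = 9/32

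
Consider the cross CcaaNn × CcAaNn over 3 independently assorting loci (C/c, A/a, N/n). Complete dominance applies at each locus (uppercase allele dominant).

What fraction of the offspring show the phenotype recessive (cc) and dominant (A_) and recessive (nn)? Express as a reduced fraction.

P(cc A_ nn) = 1/32

CcaaNn gametes: CaN×2, Can×2, caN×2, can×2
CcAaNn gametes: CAN×1, CAn×1, CaN×1, Can×1, cAN×1, cAn×1, caN×1, can×1
CcaaNn×CcAaNn grid (8·8=64): CCAaNN=2 CCAaNn=4 CCAann=2 CCaaNN=2 CCaaNn=4 CCaann=2 CcAaNN=4 CcAaNn=8 CcAann=4 CcaaNN=4 CcaaNn=8 Ccaann=4 ccAaNN=2 ccAaNn=4 ccAann=2 ccaaNN=2 ccaaNn=4 ccaann=2
cc A_ nn hits 2/64; gcd=2; 2÷2/64÷2 = 1/32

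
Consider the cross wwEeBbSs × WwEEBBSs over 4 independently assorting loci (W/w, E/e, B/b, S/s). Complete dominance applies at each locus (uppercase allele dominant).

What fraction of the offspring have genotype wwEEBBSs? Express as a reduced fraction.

P(wwEEBBSs) = 1/16

wwEeBbSs gametes: wEBS×2, wEBs×2, wEbS×2, wEbs×2, weBS×2, weBs×2, webS×2, webs×2
WwEEBBSs gametes: WEBS×4, WEBs×4, wEBS×4, wEBs×4
wwEeBbSs×WwEEBBSs grid (16·16=256): WwEEBBSS=8 WwEEBBSs=16 WwEEBBss=8 WwEEBbSS=8 WwEEBbSs=16 WwEEBbss=8 WwEeBBSS=8 WwEeBBSs=16 WwEeBBss=8 WwEeBbSS=8 WwEeBbSs=16 WwEeBbss=8 wwEEBBSS=8 wwEEBBSs=16 wwEEBBss=8 wwEEBbSS=8 wwEEBbSs=16 wwEEBbss=8 wwEeBBSS=8 wwEeBBSs=16 wwEeBBss=8 wwEeBbSS=8 wwEeBbSs=16 wwEeBbss=8
wwEEBBSs hits 16/256; gcd=16; 16÷16/256÷16 = 1/16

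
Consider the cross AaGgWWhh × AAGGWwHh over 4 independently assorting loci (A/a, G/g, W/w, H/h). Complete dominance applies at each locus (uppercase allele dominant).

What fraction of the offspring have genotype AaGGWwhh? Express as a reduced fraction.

P(AaGGWwhh) = 1/16

AaGgWWhh gametes: AGWh×4, AgWh×4, aGWh×4, agWh×4
AAGGWwHh gametes: AGWH×4, AGWh×4, AGwH×4, AGwh×4
AaGgWWhh×AAGGWwHh grid (16·16=256): AAGGWWHh=16 AAGGWWhh=16 AAGGWwHh=16 AAGGWwhh=16 AAGgWWHh=16 AAGgWWhh=16 AAGgWwHh=16 AAGgWwhh=16 AaGGWWHh=16 AaGGWWhh=16 AaGGWwHh=16 AaGGWwhh=16 AaGgWWHh=16 AaGgWWhh=16 AaGgWwHh=16 AaGgWwhh=16
AaGGWwhh hits 16/256; gcd=16; 16÷16/256÷16 = 1/16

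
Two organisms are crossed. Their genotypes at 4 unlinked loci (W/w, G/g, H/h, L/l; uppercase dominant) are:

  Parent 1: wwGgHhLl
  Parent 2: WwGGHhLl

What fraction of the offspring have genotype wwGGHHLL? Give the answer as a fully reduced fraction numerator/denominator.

P(wwGGHHLL) = 1/64

wwGgHhLl gametes: wGHL×2, wGHl×2, wGhL×2, wGhl×2, wgHL×2, wgHl×2, wghL×2, wghl×2
WwGGHhLl gametes: WGHL×2, WGHl×2, WGhL×2, WGhl×2, wGHL×2, wGHl×2, wGhL×2, wGhl×2
wwGgHhLl×WwGGHhLl grid (16·16=256): WwGGHHLL=4 WwGGHHLl=8 WwGGHHll=4 WwGGHhLL=8 WwGGHhLl=16 WwGGHhll=8 WwGGhhLL=4 WwGGhhLl=8 WwGGhhll=4 WwGgHHLL=4 WwGgHHLl=8 WwGgHHll=4 WwGgHhLL=8 WwGgHhLl=16 WwGgHhll=8 WwGghhLL=4 WwGghhLl=8 WwGghhll=4 wwGGHHLL=4 wwGGHHLl=8 wwGGHHll=4 wwGGHhLL=8 wwGGHhLl=16 wwGGHhll=8 wwGGhhLL=4 wwGGhhLl=8 wwGGhhll=4 wwGgHHLL=4 wwGgHHLl=8 wwGgHHll=4 wwGgHhLL=8 wwGgHhLl=16 wwGgHhll=8 wwGghhLL=4 wwGghhLl=8 wwGghhll=4
wwGGHHLL hits 4/256; gcd=4; 4÷4/256÷4 = 1/64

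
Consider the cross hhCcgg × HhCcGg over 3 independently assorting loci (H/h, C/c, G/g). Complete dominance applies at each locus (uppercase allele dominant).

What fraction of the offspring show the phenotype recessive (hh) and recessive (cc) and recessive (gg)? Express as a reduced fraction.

P(hh cc gg) = 1/16

hhCcgg gametes: hCg×4, hcg×4
HhCcGg gametes: HCG×1, HCg×1, HcG×1, Hcg×1, hCG×1, hCg×1, hcG×1, hcg×1
hhCcgg×HhCcGg grid (8·8=64): HhCCGg=4 HhCCgg=4 HhCcGg=8 HhCcgg=8 HhccGg=4 Hhccgg=4 hhCCGg=4 hhCCgg=4 hhCcGg=8 hhCcgg=8 hhccGg=4 hhccgg=4
hh cc gg hits 4/64; gcd=4; 4÷4/64÷4 = 1/16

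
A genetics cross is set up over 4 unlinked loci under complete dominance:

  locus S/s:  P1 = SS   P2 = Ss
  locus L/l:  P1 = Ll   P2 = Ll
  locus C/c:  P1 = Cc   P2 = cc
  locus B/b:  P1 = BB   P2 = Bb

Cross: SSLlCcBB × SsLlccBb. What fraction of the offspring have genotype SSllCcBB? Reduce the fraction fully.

SSLlCcBB gametes: SLCB×4, SLcB×4, SlCB×4, SlcB×4
SsLlccBb gametes: SLcB×2, SLcb×2, SlcB×2, Slcb×2, sLcB×2, sLcb×2, slcB×2, slcb×2
SSLlCcBB×SsLlccBb grid (16·16=256): SSLLCcBB=8 SSLLCcBb=8 SSLLccBB=8 SSLLccBb=8 SSLlCcBB=16 SSLlCcBb=16 SSLlccBB=16 SSLlccBb=16 SSllCcBB=8 SSllCcBb=8 SSllccBB=8 SSllccBb=8 SsLLCcBB=8 SsLLCcBb=8 SsLLccBB=8 SsLLccBb=8 SsLlCcBB=16 SsLlCcBb=16 SsLlccBB=16 SsLlccBb=16 SsllCcBB=8 SsllCcBb=8 SsllccBB=8 SsllccBb=8
SSllCcBB hits 8/256; gcd=8; 8÷8/256÷8 = 1/32

P(SSllCcBB) = 1/32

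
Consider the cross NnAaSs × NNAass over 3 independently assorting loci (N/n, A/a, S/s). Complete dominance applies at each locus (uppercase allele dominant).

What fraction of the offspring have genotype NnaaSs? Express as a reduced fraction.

P(NnaaSs) = 1/16

NnAaSs gametes: NAS×1, NAs×1, NaS×1, Nas×1, nAS×1, nAs×1, naS×1, nas×1
NNAass gametes: NAs×4, Nas×4
NnAaSs×NNAass grid (8·8=64): NNAASs=4 NNAAss=4 NNAaSs=8 NNAass=8 NNaaSs=4 NNaass=4 NnAASs=4 NnAAss=4 NnAaSs=8 NnAass=8 NnaaSs=4 Nnaass=4
NnaaSs hits 4/64; gcd=4; 4÷4/64÷4 = 1/16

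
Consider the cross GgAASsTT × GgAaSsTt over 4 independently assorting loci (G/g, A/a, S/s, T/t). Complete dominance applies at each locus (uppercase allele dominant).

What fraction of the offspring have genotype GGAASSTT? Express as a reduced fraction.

GgAASsTT gametes: GAST×4, GAsT×4, gAST×4, gAsT×4
GgAaSsTt gametes: GAST×1, GASt×1, GAsT×1, GAst×1, GaST×1, GaSt×1, GasT×1, Gast×1, gAST×1, gASt×1, gAsT×1, gAst×1, gaST×1, gaSt×1, gasT×1, gast×1
GgAASsTT×GgAaSsTt grid (16·16=256): GGAASSTT=4 GGAASSTt=4 GGAASsTT=8 GGAASsTt=8 GGAAssTT=4 GGAAssTt=4 GGAaSSTT=4 GGAaSSTt=4 GGAaSsTT=8 GGAaSsTt=8 GGAassTT=4 GGAassTt=4 GgAASSTT=8 GgAASSTt=8 GgAASsTT=16 GgAASsTt=16 GgAAssTT=8 GgAAssTt=8 GgAaSSTT=8 GgAaSSTt=8 GgAaSsTT=16 GgAaSsTt=16 GgAassTT=8 GgAassTt=8 ggAASSTT=4 ggAASSTt=4 ggAASsTT=8 ggAASsTt=8 ggAAssTT=4 ggAAssTt=4 ggAaSSTT=4 ggAaSSTt=4 ggAaSsTT=8 ggAaSsTt=8 ggAassTT=4 ggAassTt=4
GGAASSTT hits 4/256; gcd=4; 4÷4/256÷4 = 1/64

P(GGAASSTT) = 1/64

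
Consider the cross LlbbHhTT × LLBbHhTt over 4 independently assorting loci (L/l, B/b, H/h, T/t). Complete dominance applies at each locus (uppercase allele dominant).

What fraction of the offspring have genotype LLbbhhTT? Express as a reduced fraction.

P(LLbbhhTT) = 1/32

LlbbHhTT gametes: LbHT×4, LbhT×4, lbHT×4, lbhT×4
LLBbHhTt gametes: LBHT×2, LBHt×2, LBhT×2, LBht×2, LbHT×2, LbHt×2, LbhT×2, Lbht×2
LlbbHhTT×LLBbHhTt grid (16·16=256): LLBbHHTT=8 LLBbHHTt=8 LLBbHhTT=16 LLBbHhTt=16 LLBbhhTT=8 LLBbhhTt=8 LLbbHHTT=8 LLbbHHTt=8 LLbbHhTT=16 LLbbHhTt=16 LLbbhhTT=8 LLbbhhTt=8 LlBbHHTT=8 LlBbHHTt=8 LlBbHhTT=16 LlBbHhTt=16 LlBbhhTT=8 LlBbhhTt=8 LlbbHHTT=8 LlbbHHTt=8 LlbbHhTT=16 LlbbHhTt=16 LlbbhhTT=8 LlbbhhTt=8
LLbbhhTT hits 8/256; gcd=8; 8÷8/256÷8 = 1/32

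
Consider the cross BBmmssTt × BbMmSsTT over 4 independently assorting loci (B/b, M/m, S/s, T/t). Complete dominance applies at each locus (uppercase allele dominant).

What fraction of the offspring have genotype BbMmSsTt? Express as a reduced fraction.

BBmmssTt gametes: BmsT×8, Bmst×8
BbMmSsTT gametes: BMST×2, BMsT×2, BmST×2, BmsT×2, bMST×2, bMsT×2, bmST×2, bmsT×2
BBmmssTt×BbMmSsTT grid (16·16=256): BBMmSsTT=16 BBMmSsTt=16 BBMmssTT=16 BBMmssTt=16 BBmmSsTT=16 BBmmSsTt=16 BBmmssTT=16 BBmmssTt=16 BbMmSsTT=16 BbMmSsTt=16 BbMmssTT=16 BbMmssTt=16 BbmmSsTT=16 BbmmSsTt=16 BbmmssTT=16 BbmmssTt=16
BbMmSsTt hits 16/256; gcd=16; 16÷16/256÷16 = 1/16

P(BbMmSsTt) = 1/16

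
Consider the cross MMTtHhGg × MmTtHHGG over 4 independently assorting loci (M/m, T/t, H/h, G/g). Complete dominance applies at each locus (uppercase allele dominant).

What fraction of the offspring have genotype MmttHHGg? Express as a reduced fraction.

MMTtHhGg gametes: MTHG×2, MTHg×2, MThG×2, MThg×2, MtHG×2, MtHg×2, MthG×2, Mthg×2
MmTtHHGG gametes: MTHG×4, MtHG×4, mTHG×4, mtHG×4
MMTtHhGg×MmTtHHGG grid (16·16=256): MMTTHHGG=8 MMTTHHGg=8 MMTTHhGG=8 MMTTHhGg=8 MMTtHHGG=16 MMTtHHGg=16 MMTtHhGG=16 MMTtHhGg=16 MMttHHGG=8 MMttHHGg=8 MMttHhGG=8 MMttHhGg=8 MmTTHHGG=8 MmTTHHGg=8 MmTTHhGG=8 MmTTHhGg=8 MmTtHHGG=16 MmTtHHGg=16 MmTtHhGG=16 MmTtHhGg=16 MmttHHGG=8 MmttHHGg=8 MmttHhGG=8 MmttHhGg=8
MmttHHGg hits 8/256; gcd=8; 8÷8/256÷8 = 1/32

P(MmttHHGg) = 1/32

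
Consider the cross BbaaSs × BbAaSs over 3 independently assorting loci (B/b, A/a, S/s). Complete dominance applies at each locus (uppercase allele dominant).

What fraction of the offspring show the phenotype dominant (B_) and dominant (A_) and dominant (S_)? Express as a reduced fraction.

P(B_ A_ S_) = 9/32

BbaaSs gametes: BaS×2, Bas×2, baS×2, bas×2
BbAaSs gametes: BAS×1, BAs×1, BaS×1, Bas×1, bAS×1, bAs×1, baS×1, bas×1
BbaaSs×BbAaSs grid (8·8=64): BBAaSS=2 BBAaSs=4 BBAass=2 BBaaSS=2 BBaaSs=4 BBaass=2 BbAaSS=4 BbAaSs=8 BbAass=4 BbaaSS=4 BbaaSs=8 Bbaass=4 bbAaSS=2 bbAaSs=4 bbAass=2 bbaaSS=2 bbaaSs=4 bbaass=2
B_ A_ S_ hits 18/64; gcd=2; 18÷2/64÷2 = 9/32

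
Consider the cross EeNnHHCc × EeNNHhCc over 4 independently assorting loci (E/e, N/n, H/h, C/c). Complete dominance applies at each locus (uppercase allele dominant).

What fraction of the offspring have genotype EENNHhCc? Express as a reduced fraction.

EeNnHHCc gametes: ENHC×2, ENHc×2, EnHC×2, EnHc×2, eNHC×2, eNHc×2, enHC×2, enHc×2
EeNNHhCc gametes: ENHC×2, ENHc×2, ENhC×2, ENhc×2, eNHC×2, eNHc×2, eNhC×2, eNhc×2
EeNnHHCc×EeNNHhCc grid (16·16=256): EENNHHCC=4 EENNHHCc=8 EENNHHcc=4 EENNHhCC=4 EENNHhCc=8 EENNHhcc=4 EENnHHCC=4 EENnHHCc=8 EENnHHcc=4 EENnHhCC=4 EENnHhCc=8 EENnHhcc=4 EeNNHHCC=8 EeNNHHCc=16 EeNNHHcc=8 EeNNHhCC=8 EeNNHhCc=16 EeNNHhcc=8 EeNnHHCC=8 EeNnHHCc=16 EeNnHHcc=8 EeNnHhCC=8 EeNnHhCc=16 EeNnHhcc=8 eeNNHHCC=4 eeNNHHCc=8 eeNNHHcc=4 eeNNHhCC=4 eeNNHhCc=8 eeNNHhcc=4 eeNnHHCC=4 eeNnHHCc=8 eeNnHHcc=4 eeNnHhCC=4 eeNnHhCc=8 eeNnHhcc=4
EENNHhCc hits 8/256; gcd=8; 8÷8/256÷8 = 1/32

P(EENNHhCc) = 1/32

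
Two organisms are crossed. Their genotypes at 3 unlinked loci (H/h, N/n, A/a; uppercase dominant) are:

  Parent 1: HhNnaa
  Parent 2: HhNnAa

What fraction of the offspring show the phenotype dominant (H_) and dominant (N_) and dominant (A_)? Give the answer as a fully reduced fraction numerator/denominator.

P(H_ N_ A_) = 9/32

HhNnaa gametes: HNa×2, Hna×2, hNa×2, hna×2
HhNnAa gametes: HNA×1, HNa×1, HnA×1, Hna×1, hNA×1, hNa×1, hnA×1, hna×1
HhNnaa×HhNnAa grid (8·8=64): HHNNAa=2 HHNNaa=2 HHNnAa=4 HHNnaa=4 HHnnAa=2 HHnnaa=2 HhNNAa=4 HhNNaa=4 HhNnAa=8 HhNnaa=8 HhnnAa=4 Hhnnaa=4 hhNNAa=2 hhNNaa=2 hhNnAa=4 hhNnaa=4 hhnnAa=2 hhnnaa=2
H_ N_ A_ hits 18/64; gcd=2; 18÷2/64÷2 = 9/32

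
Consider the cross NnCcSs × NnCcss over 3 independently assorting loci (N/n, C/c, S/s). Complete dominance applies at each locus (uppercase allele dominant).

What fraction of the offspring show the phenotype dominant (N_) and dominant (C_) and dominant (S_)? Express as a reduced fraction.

P(N_ C_ S_) = 9/32

NnCcSs gametes: NCS×1, NCs×1, NcS×1, Ncs×1, nCS×1, nCs×1, ncS×1, ncs×1
NnCcss gametes: NCs×2, Ncs×2, nCs×2, ncs×2
NnCcSs×NnCcss grid (8·8=64): NNCCSs=2 NNCCss=2 NNCcSs=4 NNCcss=4 NNccSs=2 NNccss=2 NnCCSs=4 NnCCss=4 NnCcSs=8 NnCcss=8 NnccSs=4 Nnccss=4 nnCCSs=2 nnCCss=2 nnCcSs=4 nnCcss=4 nnccSs=2 nnccss=2
N_ C_ S_ hits 18/64; gcd=2; 18÷2/64÷2 = 9/32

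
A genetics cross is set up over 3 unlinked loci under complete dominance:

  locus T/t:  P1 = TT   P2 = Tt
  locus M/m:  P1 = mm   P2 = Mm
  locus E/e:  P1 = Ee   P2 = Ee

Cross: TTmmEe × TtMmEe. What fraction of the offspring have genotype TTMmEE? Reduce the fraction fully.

P(TTMmEE) = 1/16

TTmmEe gametes: TmE×4, Tme×4
TtMmEe gametes: TME×1, TMe×1, TmE×1, Tme×1, tME×1, tMe×1, tmE×1, tme×1
TTmmEe×TtMmEe grid (8·8=64): TTMmEE=4 TTMmEe=8 TTMmee=4 TTmmEE=4 TTmmEe=8 TTmmee=4 TtMmEE=4 TtMmEe=8 TtMmee=4 TtmmEE=4 TtmmEe=8 Ttmmee=4
TTMmEE hits 4/64; gcd=4; 4÷4/64÷4 = 1/16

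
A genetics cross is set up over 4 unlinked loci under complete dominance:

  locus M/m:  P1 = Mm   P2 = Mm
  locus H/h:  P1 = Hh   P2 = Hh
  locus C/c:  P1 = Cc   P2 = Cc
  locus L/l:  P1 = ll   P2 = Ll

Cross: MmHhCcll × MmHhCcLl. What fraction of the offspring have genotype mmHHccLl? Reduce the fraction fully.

MmHhCcll gametes: MHCl×2, MHcl×2, MhCl×2, Mhcl×2, mHCl×2, mHcl×2, mhCl×2, mhcl×2
MmHhCcLl gametes: MHCL×1, MHCl×1, MHcL×1, MHcl×1, MhCL×1, MhCl×1, MhcL×1, Mhcl×1, mHCL×1, mHCl×1, mHcL×1, mHcl×1, mhCL×1, mhCl×1, mhcL×1, mhcl×1
MmHhCcll×MmHhCcLl grid (16·16=256): MMHHCCLl=2 MMHHCCll=2 MMHHCcLl=4 MMHHCcll=4 MMHHccLl=2 MMHHccll=2 MMHhCCLl=4 MMHhCCll=4 MMHhCcLl=8 MMHhCcll=8 MMHhccLl=4 MMHhccll=4 MMhhCCLl=2 MMhhCCll=2 MMhhCcLl=4 MMhhCcll=4 MMhhccLl=2 MMhhccll=2 MmHHCCLl=4 MmHHCCll=4 MmHHCcLl=8 MmHHCcll=8 MmHHccLl=4 MmHHccll=4 MmHhCCLl=8 MmHhCCll=8 MmHhCcLl=16 MmHhCcll=16 MmHhccLl=8 MmHhccll=8 MmhhCCLl=4 MmhhCCll=4 MmhhCcLl=8 MmhhCcll=8 MmhhccLl=4 Mmhhccll=4 mmHHCCLl=2 mmHHCCll=2 mmHHCcLl=4 mmHHCcll=4 mmHHccLl=2 mmHHccll=2 mmHhCCLl=4 mmHhCCll=4 mmHhCcLl=8 mmHhCcll=8 mmHhccLl=4 mmHhccll=4 mmhhCCLl=2 mmhhCCll=2 mmhhCcLl=4 mmhhCcll=4 mmhhccLl=2 mmhhccll=2
mmHHccLl hits 2/256; gcd=2; 2÷2/256÷2 = 1/128

P(mmHHccLl) = 1/128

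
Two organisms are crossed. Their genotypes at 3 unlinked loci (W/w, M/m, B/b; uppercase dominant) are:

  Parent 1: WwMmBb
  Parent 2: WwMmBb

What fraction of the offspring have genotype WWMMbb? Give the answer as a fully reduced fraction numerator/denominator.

P(WWMMbb) = 1/64

WwMmBb gametes: WMB×1, WMb×1, WmB×1, Wmb×1, wMB×1, wMb×1, wmB×1, wmb×1
WwMmBb gametes: WMB×1, WMb×1, WmB×1, Wmb×1, wMB×1, wMb×1, wmB×1, wmb×1
WwMmBb×WwMmBb grid (8·8=64): WWMMBB=1 WWMMBb=2 WWMMbb=1 WWMmBB=2 WWMmBb=4 WWMmbb=2 WWmmBB=1 WWmmBb=2 WWmmbb=1 WwMMBB=2 WwMMBb=4 WwMMbb=2 WwMmBB=4 WwMmBb=8 WwMmbb=4 WwmmBB=2 WwmmBb=4 Wwmmbb=2 wwMMBB=1 wwMMBb=2 wwMMbb=1 wwMmBB=2 wwMmBb=4 wwMmbb=2 wwmmBB=1 wwmmBb=2 wwmmbb=1
WWMMbb hits 1/64; gcd=1; 1÷1/64÷1 = 1/64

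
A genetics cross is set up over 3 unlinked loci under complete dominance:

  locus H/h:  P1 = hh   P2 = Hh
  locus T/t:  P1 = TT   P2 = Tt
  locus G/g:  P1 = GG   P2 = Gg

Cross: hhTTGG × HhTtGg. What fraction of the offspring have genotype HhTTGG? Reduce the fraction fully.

P(HhTTGG) = 1/8

hhTTGG gametes: hTG×8
HhTtGg gametes: HTG×1, HTg×1, HtG×1, Htg×1, hTG×1, hTg×1, htG×1, htg×1
hhTTGG×HhTtGg grid (8·8=64): HhTTGG=8 HhTTGg=8 HhTtGG=8 HhTtGg=8 hhTTGG=8 hhTTGg=8 hhTtGG=8 hhTtGg=8
HhTTGG hits 8/64; gcd=8; 8÷8/64÷8 = 1/8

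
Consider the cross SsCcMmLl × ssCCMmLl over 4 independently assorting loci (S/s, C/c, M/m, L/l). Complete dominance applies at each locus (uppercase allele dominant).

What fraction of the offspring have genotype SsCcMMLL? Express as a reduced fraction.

P(SsCcMMLL) = 1/64

SsCcMmLl gametes: SCML×1, SCMl×1, SCmL×1, SCml×1, ScML×1, ScMl×1, ScmL×1, Scml×1, sCML×1, sCMl×1, sCmL×1, sCml×1, scML×1, scMl×1, scmL×1, scml×1
ssCCMmLl gametes: sCML×4, sCMl×4, sCmL×4, sCml×4
SsCcMmLl×ssCCMmLl grid (16·16=256): SsCCMMLL=4 SsCCMMLl=8 SsCCMMll=4 SsCCMmLL=8 SsCCMmLl=16 SsCCMmll=8 SsCCmmLL=4 SsCCmmLl=8 SsCCmmll=4 SsCcMMLL=4 SsCcMMLl=8 SsCcMMll=4 SsCcMmLL=8 SsCcMmLl=16 SsCcMmll=8 SsCcmmLL=4 SsCcmmLl=8 SsCcmmll=4 ssCCMMLL=4 ssCCMMLl=8 ssCCMMll=4 ssCCMmLL=8 ssCCMmLl=16 ssCCMmll=8 ssCCmmLL=4 ssCCmmLl=8 ssCCmmll=4 ssCcMMLL=4 ssCcMMLl=8 ssCcMMll=4 ssCcMmLL=8 ssCcMmLl=16 ssCcMmll=8 ssCcmmLL=4 ssCcmmLl=8 ssCcmmll=4
SsCcMMLL hits 4/256; gcd=4; 4÷4/256÷4 = 1/64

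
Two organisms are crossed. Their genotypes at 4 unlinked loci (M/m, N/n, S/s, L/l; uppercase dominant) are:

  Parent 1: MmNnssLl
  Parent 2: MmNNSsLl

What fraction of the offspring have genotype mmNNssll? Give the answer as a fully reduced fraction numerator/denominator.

MmNnssLl gametes: MNsL×2, MNsl×2, MnsL×2, Mnsl×2, mNsL×2, mNsl×2, mnsL×2, mnsl×2
MmNNSsLl gametes: MNSL×2, MNSl×2, MNsL×2, MNsl×2, mNSL×2, mNSl×2, mNsL×2, mNsl×2
MmNnssLl×MmNNSsLl grid (16·16=256): MMNNSsLL=4 MMNNSsLl=8 MMNNSsll=4 MMNNssLL=4 MMNNssLl=8 MMNNssll=4 MMNnSsLL=4 MMNnSsLl=8 MMNnSsll=4 MMNnssLL=4 MMNnssLl=8 MMNnssll=4 MmNNSsLL=8 MmNNSsLl=16 MmNNSsll=8 MmNNssLL=8 MmNNssLl=16 MmNNssll=8 MmNnSsLL=8 MmNnSsLl=16 MmNnSsll=8 MmNnssLL=8 MmNnssLl=16 MmNnssll=8 mmNNSsLL=4 mmNNSsLl=8 mmNNSsll=4 mmNNssLL=4 mmNNssLl=8 mmNNssll=4 mmNnSsLL=4 mmNnSsLl=8 mmNnSsll=4 mmNnssLL=4 mmNnssLl=8 mmNnssll=4
mmNNssll hits 4/256; gcd=4; 4÷4/256÷4 = 1/64

P(mmNNssll) = 1/64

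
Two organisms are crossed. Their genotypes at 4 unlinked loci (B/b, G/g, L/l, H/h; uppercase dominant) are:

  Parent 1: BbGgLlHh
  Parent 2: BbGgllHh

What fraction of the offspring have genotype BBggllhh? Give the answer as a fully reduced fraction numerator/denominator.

P(BBggllhh) = 1/128

BbGgLlHh gametes: BGLH×1, BGLh×1, BGlH×1, BGlh×1, BgLH×1, BgLh×1, BglH×1, Bglh×1, bGLH×1, bGLh×1, bGlH×1, bGlh×1, bgLH×1, bgLh×1, bglH×1, bglh×1
BbGgllHh gametes: BGlH×2, BGlh×2, BglH×2, Bglh×2, bGlH×2, bGlh×2, bglH×2, bglh×2
BbGgLlHh×BbGgllHh grid (16·16=256): BBGGLlHH=2 BBGGLlHh=4 BBGGLlhh=2 BBGGllHH=2 BBGGllHh=4 BBGGllhh=2 BBGgLlHH=4 BBGgLlHh=8 BBGgLlhh=4 BBGgllHH=4 BBGgllHh=8 BBGgllhh=4 BBggLlHH=2 BBggLlHh=4 BBggLlhh=2 BBggllHH=2 BBggllHh=4 BBggllhh=2 BbGGLlHH=4 BbGGLlHh=8 BbGGLlhh=4 BbGGllHH=4 BbGGllHh=8 BbGGllhh=4 BbGgLlHH=8 BbGgLlHh=16 BbGgLlhh=8 BbGgllHH=8 BbGgllHh=16 BbGgllhh=8 BbggLlHH=4 BbggLlHh=8 BbggLlhh=4 BbggllHH=4 BbggllHh=8 Bbggllhh=4 bbGGLlHH=2 bbGGLlHh=4 bbGGLlhh=2 bbGGllHH=2 bbGGllHh=4 bbGGllhh=2 bbGgLlHH=4 bbGgLlHh=8 bbGgLlhh=4 bbGgllHH=4 bbGgllHh=8 bbGgllhh=4 bbggLlHH=2 bbggLlHh=4 bbggLlhh=2 bbggllHH=2 bbggllHh=4 bbggllhh=2
BBggllhh hits 2/256; gcd=2; 2÷2/256÷2 = 1/128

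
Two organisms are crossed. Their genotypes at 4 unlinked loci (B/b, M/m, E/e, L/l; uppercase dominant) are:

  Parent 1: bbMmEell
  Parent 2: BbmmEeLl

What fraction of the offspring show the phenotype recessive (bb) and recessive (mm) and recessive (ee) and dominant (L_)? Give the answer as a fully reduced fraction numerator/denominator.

bbMmEell gametes: bMEl×4, bMel×4, bmEl×4, bmel×4
BbmmEeLl gametes: BmEL×2, BmEl×2, BmeL×2, Bmel×2, bmEL×2, bmEl×2, bmeL×2, bmel×2
bbMmEell×BbmmEeLl grid (16·16=256): BbMmEELl=8 BbMmEEll=8 BbMmEeLl=16 BbMmEell=16 BbMmeeLl=8 BbMmeell=8 BbmmEELl=8 BbmmEEll=8 BbmmEeLl=16 BbmmEell=16 BbmmeeLl=8 Bbmmeell=8 bbMmEELl=8 bbMmEEll=8 bbMmEeLl=16 bbMmEell=16 bbMmeeLl=8 bbMmeell=8 bbmmEELl=8 bbmmEEll=8 bbmmEeLl=16 bbmmEell=16 bbmmeeLl=8 bbmmeell=8
bb mm ee L_ hits 8/256; gcd=8; 8÷8/256÷8 = 1/32

P(bb mm ee L_) = 1/32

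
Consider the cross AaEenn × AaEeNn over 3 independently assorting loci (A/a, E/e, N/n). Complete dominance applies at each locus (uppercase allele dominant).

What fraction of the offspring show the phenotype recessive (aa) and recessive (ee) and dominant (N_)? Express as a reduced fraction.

P(aa ee N_) = 1/32

AaEenn gametes: AEn×2, Aen×2, aEn×2, aen×2
AaEeNn gametes: AEN×1, AEn×1, AeN×1, Aen×1, aEN×1, aEn×1, aeN×1, aen×1
AaEenn×AaEeNn grid (8·8=64): AAEENn=2 AAEEnn=2 AAEeNn=4 AAEenn=4 AAeeNn=2 AAeenn=2 AaEENn=4 AaEEnn=4 AaEeNn=8 AaEenn=8 AaeeNn=4 Aaeenn=4 aaEENn=2 aaEEnn=2 aaEeNn=4 aaEenn=4 aaeeNn=2 aaeenn=2
aa ee N_ hits 2/64; gcd=2; 2÷2/64÷2 = 1/32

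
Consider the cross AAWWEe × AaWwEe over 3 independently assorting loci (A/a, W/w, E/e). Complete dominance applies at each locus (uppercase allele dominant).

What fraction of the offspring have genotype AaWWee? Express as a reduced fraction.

AAWWEe gametes: AWE×4, AWe×4
AaWwEe gametes: AWE×1, AWe×1, AwE×1, Awe×1, aWE×1, aWe×1, awE×1, awe×1
AAWWEe×AaWwEe grid (8·8=64): AAWWEE=4 AAWWEe=8 AAWWee=4 AAWwEE=4 AAWwEe=8 AAWwee=4 AaWWEE=4 AaWWEe=8 AaWWee=4 AaWwEE=4 AaWwEe=8 AaWwee=4
AaWWee hits 4/64; gcd=4; 4÷4/64÷4 = 1/16

P(AaWWee) = 1/16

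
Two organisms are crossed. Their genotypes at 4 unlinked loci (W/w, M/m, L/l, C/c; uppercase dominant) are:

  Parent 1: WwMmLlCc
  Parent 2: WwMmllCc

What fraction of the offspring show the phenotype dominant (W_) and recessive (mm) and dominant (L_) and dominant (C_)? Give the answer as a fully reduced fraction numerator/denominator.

WwMmLlCc gametes: WMLC×1, WMLc×1, WMlC×1, WMlc×1, WmLC×1, WmLc×1, WmlC×1, Wmlc×1, wMLC×1, wMLc×1, wMlC×1, wMlc×1, wmLC×1, wmLc×1, wmlC×1, wmlc×1
WwMmllCc gametes: WMlC×2, WMlc×2, WmlC×2, Wmlc×2, wMlC×2, wMlc×2, wmlC×2, wmlc×2
WwMmLlCc×WwMmllCc grid (16·16=256): WWMMLlCC=2 WWMMLlCc=4 WWMMLlcc=2 WWMMllCC=2 WWMMllCc=4 WWMMllcc=2 WWMmLlCC=4 WWMmLlCc=8 WWMmLlcc=4 WWMmllCC=4 WWMmllCc=8 WWMmllcc=4 WWmmLlCC=2 WWmmLlCc=4 WWmmLlcc=2 WWmmllCC=2 WWmmllCc=4 WWmmllcc=2 WwMMLlCC=4 WwMMLlCc=8 WwMMLlcc=4 WwMMllCC=4 WwMMllCc=8 WwMMllcc=4 WwMmLlCC=8 WwMmLlCc=16 WwMmLlcc=8 WwMmllCC=8 WwMmllCc=16 WwMmllcc=8 WwmmLlCC=4 WwmmLlCc=8 WwmmLlcc=4 WwmmllCC=4 WwmmllCc=8 Wwmmllcc=4 wwMMLlCC=2 wwMMLlCc=4 wwMMLlcc=2 wwMMllCC=2 wwMMllCc=4 wwMMllcc=2 wwMmLlCC=4 wwMmLlCc=8 wwMmLlcc=4 wwMmllCC=4 wwMmllCc=8 wwMmllcc=4 wwmmLlCC=2 wwmmLlCc=4 wwmmLlcc=2 wwmmllCC=2 wwmmllCc=4 wwmmllcc=2
W_ mm L_ C_ hits 18/256; gcd=2; 18÷2/256÷2 = 9/128

P(W_ mm L_ C_) = 9/128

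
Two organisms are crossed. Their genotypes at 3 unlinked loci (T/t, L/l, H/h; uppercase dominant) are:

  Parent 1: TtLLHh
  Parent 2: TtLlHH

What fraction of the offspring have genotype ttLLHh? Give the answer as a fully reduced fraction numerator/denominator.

TtLLHh gametes: TLH×2, TLh×2, tLH×2, tLh×2
TtLlHH gametes: TLH×2, TlH×2, tLH×2, tlH×2
TtLLHh×TtLlHH grid (8·8=64): TTLLHH=4 TTLLHh=4 TTLlHH=4 TTLlHh=4 TtLLHH=8 TtLLHh=8 TtLlHH=8 TtLlHh=8 ttLLHH=4 ttLLHh=4 ttLlHH=4 ttLlHh=4
ttLLHh hits 4/64; gcd=4; 4÷4/64÷4 = 1/16

P(ttLLHh) = 1/16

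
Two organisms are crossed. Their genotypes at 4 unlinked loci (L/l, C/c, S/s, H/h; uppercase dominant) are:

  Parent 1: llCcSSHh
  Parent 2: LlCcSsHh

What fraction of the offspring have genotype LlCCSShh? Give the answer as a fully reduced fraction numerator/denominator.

llCcSSHh gametes: lCSH×4, lCSh×4, lcSH×4, lcSh×4
LlCcSsHh gametes: LCSH×1, LCSh×1, LCsH×1, LCsh×1, LcSH×1, LcSh×1, LcsH×1, Lcsh×1, lCSH×1, lCSh×1, lCsH×1, lCsh×1, lcSH×1, lcSh×1, lcsH×1, lcsh×1
llCcSSHh×LlCcSsHh grid (16·16=256): LlCCSSHH=4 LlCCSSHh=8 LlCCSShh=4 LlCCSsHH=4 LlCCSsHh=8 LlCCSshh=4 LlCcSSHH=8 LlCcSSHh=16 LlCcSShh=8 LlCcSsHH=8 LlCcSsHh=16 LlCcSshh=8 LlccSSHH=4 LlccSSHh=8 LlccSShh=4 LlccSsHH=4 LlccSsHh=8 LlccSshh=4 llCCSSHH=4 llCCSSHh=8 llCCSShh=4 llCCSsHH=4 llCCSsHh=8 llCCSshh=4 llCcSSHH=8 llCcSSHh=16 llCcSShh=8 llCcSsHH=8 llCcSsHh=16 llCcSshh=8 llccSSHH=4 llccSSHh=8 llccSShh=4 llccSsHH=4 llccSsHh=8 llccSshh=4
LlCCSShh hits 4/256; gcd=4; 4÷4/256÷4 = 1/64

P(LlCCSShh) = 1/64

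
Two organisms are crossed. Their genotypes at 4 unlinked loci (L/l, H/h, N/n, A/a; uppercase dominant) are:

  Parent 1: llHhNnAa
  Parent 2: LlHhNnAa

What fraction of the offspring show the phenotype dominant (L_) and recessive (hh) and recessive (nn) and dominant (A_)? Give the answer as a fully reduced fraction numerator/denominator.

llHhNnAa gametes: lHNA×2, lHNa×2, lHnA×2, lHna×2, lhNA×2, lhNa×2, lhnA×2, lhna×2
LlHhNnAa gametes: LHNA×1, LHNa×1, LHnA×1, LHna×1, LhNA×1, LhNa×1, LhnA×1, Lhna×1, lHNA×1, lHNa×1, lHnA×1, lHna×1, lhNA×1, lhNa×1, lhnA×1, lhna×1
llHhNnAa×LlHhNnAa grid (16·16=256): LlHHNNAA=2 LlHHNNAa=4 LlHHNNaa=2 LlHHNnAA=4 LlHHNnAa=8 LlHHNnaa=4 LlHHnnAA=2 LlHHnnAa=4 LlHHnnaa=2 LlHhNNAA=4 LlHhNNAa=8 LlHhNNaa=4 LlHhNnAA=8 LlHhNnAa=16 LlHhNnaa=8 LlHhnnAA=4 LlHhnnAa=8 LlHhnnaa=4 LlhhNNAA=2 LlhhNNAa=4 LlhhNNaa=2 LlhhNnAA=4 LlhhNnAa=8 LlhhNnaa=4 LlhhnnAA=2 LlhhnnAa=4 Llhhnnaa=2 llHHNNAA=2 llHHNNAa=4 llHHNNaa=2 llHHNnAA=4 llHHNnAa=8 llHHNnaa=4 llHHnnAA=2 llHHnnAa=4 llHHnnaa=2 llHhNNAA=4 llHhNNAa=8 llHhNNaa=4 llHhNnAA=8 llHhNnAa=16 llHhNnaa=8 llHhnnAA=4 llHhnnAa=8 llHhnnaa=4 llhhNNAA=2 llhhNNAa=4 llhhNNaa=2 llhhNnAA=4 llhhNnAa=8 llhhNnaa=4 llhhnnAA=2 llhhnnAa=4 llhhnnaa=2
L_ hh nn A_ hits 6/256; gcd=2; 6÷2/256÷2 = 3/128

P(L_ hh nn A_) = 3/128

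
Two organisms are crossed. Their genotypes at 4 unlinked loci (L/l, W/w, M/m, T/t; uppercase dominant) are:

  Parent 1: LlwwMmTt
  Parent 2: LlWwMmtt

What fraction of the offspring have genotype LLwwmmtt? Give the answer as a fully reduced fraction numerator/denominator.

P(LLwwmmtt) = 1/64

LlwwMmTt gametes: LwMT×2, LwMt×2, LwmT×2, Lwmt×2, lwMT×2, lwMt×2, lwmT×2, lwmt×2
LlWwMmtt gametes: LWMt×2, LWmt×2, LwMt×2, Lwmt×2, lWMt×2, lWmt×2, lwMt×2, lwmt×2
LlwwMmTt×LlWwMmtt grid (16·16=256): LLWwMMTt=4 LLWwMMtt=4 LLWwMmTt=8 LLWwMmtt=8 LLWwmmTt=4 LLWwmmtt=4 LLwwMMTt=4 LLwwMMtt=4 LLwwMmTt=8 LLwwMmtt=8 LLwwmmTt=4 LLwwmmtt=4 LlWwMMTt=8 LlWwMMtt=8 LlWwMmTt=16 LlWwMmtt=16 LlWwmmTt=8 LlWwmmtt=8 LlwwMMTt=8 LlwwMMtt=8 LlwwMmTt=16 LlwwMmtt=16 LlwwmmTt=8 Llwwmmtt=8 llWwMMTt=4 llWwMMtt=4 llWwMmTt=8 llWwMmtt=8 llWwmmTt=4 llWwmmtt=4 llwwMMTt=4 llwwMMtt=4 llwwMmTt=8 llwwMmtt=8 llwwmmTt=4 llwwmmtt=4
LLwwmmtt hits 4/256; gcd=4; 4÷4/256÷4 = 1/64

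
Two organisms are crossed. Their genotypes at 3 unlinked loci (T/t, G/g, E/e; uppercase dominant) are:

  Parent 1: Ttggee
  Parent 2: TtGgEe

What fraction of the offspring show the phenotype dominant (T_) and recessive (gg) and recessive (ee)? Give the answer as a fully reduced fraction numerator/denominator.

P(T_ gg ee) = 3/16

Ttggee gametes: Tge×4, tge×4
TtGgEe gametes: TGE×1, TGe×1, TgE×1, Tge×1, tGE×1, tGe×1, tgE×1, tge×1
Ttggee×TtGgEe grid (8·8=64): TTGgEe=4 TTGgee=4 TTggEe=4 TTggee=4 TtGgEe=8 TtGgee=8 TtggEe=8 Ttggee=8 ttGgEe=4 ttGgee=4 ttggEe=4 ttggee=4
T_ gg ee hits 12/64; gcd=4; 12÷4/64÷4 = 3/16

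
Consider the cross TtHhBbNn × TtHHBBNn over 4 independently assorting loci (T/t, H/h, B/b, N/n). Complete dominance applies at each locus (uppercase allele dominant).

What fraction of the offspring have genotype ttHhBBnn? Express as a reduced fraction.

P(ttHhBBnn) = 1/64

TtHhBbNn gametes: THBN×1, THBn×1, THbN×1, THbn×1, ThBN×1, ThBn×1, ThbN×1, Thbn×1, tHBN×1, tHBn×1, tHbN×1, tHbn×1, thBN×1, thBn×1, thbN×1, thbn×1
TtHHBBNn gametes: THBN×4, THBn×4, tHBN×4, tHBn×4
TtHhBbNn×TtHHBBNn grid (16·16=256): TTHHBBNN=4 TTHHBBNn=8 TTHHBBnn=4 TTHHBbNN=4 TTHHBbNn=8 TTHHBbnn=4 TTHhBBNN=4 TTHhBBNn=8 TTHhBBnn=4 TTHhBbNN=4 TTHhBbNn=8 TTHhBbnn=4 TtHHBBNN=8 TtHHBBNn=16 TtHHBBnn=8 TtHHBbNN=8 TtHHBbNn=16 TtHHBbnn=8 TtHhBBNN=8 TtHhBBNn=16 TtHhBBnn=8 TtHhBbNN=8 TtHhBbNn=16 TtHhBbnn=8 ttHHBBNN=4 ttHHBBNn=8 ttHHBBnn=4 ttHHBbNN=4 ttHHBbNn=8 ttHHBbnn=4 ttHhBBNN=4 ttHhBBNn=8 ttHhBBnn=4 ttHhBbNN=4 ttHhBbNn=8 ttHhBbnn=4
ttHhBBnn hits 4/256; gcd=4; 4÷4/256÷4 = 1/64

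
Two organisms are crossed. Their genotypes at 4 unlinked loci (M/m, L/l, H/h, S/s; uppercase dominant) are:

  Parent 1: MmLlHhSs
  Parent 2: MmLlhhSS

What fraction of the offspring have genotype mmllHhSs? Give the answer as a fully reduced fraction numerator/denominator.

P(mmllHhSs) = 1/64

MmLlHhSs gametes: MLHS×1, MLHs×1, MLhS×1, MLhs×1, MlHS×1, MlHs×1, MlhS×1, Mlhs×1, mLHS×1, mLHs×1, mLhS×1, mLhs×1, mlHS×1, mlHs×1, mlhS×1, mlhs×1
MmLlhhSS gametes: MLhS×4, MlhS×4, mLhS×4, mlhS×4
MmLlHhSs×MmLlhhSS grid (16·16=256): MMLLHhSS=4 MMLLHhSs=4 MMLLhhSS=4 MMLLhhSs=4 MMLlHhSS=8 MMLlHhSs=8 MMLlhhSS=8 MMLlhhSs=8 MMllHhSS=4 MMllHhSs=4 MMllhhSS=4 MMllhhSs=4 MmLLHhSS=8 MmLLHhSs=8 MmLLhhSS=8 MmLLhhSs=8 MmLlHhSS=16 MmLlHhSs=16 MmLlhhSS=16 MmLlhhSs=16 MmllHhSS=8 MmllHhSs=8 MmllhhSS=8 MmllhhSs=8 mmLLHhSS=4 mmLLHhSs=4 mmLLhhSS=4 mmLLhhSs=4 mmLlHhSS=8 mmLlHhSs=8 mmLlhhSS=8 mmLlhhSs=8 mmllHhSS=4 mmllHhSs=4 mmllhhSS=4 mmllhhSs=4
mmllHhSs hits 4/256; gcd=4; 4÷4/256÷4 = 1/64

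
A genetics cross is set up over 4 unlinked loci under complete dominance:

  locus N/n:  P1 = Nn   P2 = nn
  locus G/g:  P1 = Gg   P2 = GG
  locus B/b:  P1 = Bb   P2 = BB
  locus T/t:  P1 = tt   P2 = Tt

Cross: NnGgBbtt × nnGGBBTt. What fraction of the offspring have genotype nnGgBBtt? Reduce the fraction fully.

NnGgBbtt gametes: NGBt×2, NGbt×2, NgBt×2, Ngbt×2, nGBt×2, nGbt×2, ngBt×2, ngbt×2
nnGGBBTt gametes: nGBT×8, nGBt×8
NnGgBbtt×nnGGBBTt grid (16·16=256): NnGGBBTt=16 NnGGBBtt=16 NnGGBbTt=16 NnGGBbtt=16 NnGgBBTt=16 NnGgBBtt=16 NnGgBbTt=16 NnGgBbtt=16 nnGGBBTt=16 nnGGBBtt=16 nnGGBbTt=16 nnGGBbtt=16 nnGgBBTt=16 nnGgBBtt=16 nnGgBbTt=16 nnGgBbtt=16
nnGgBBtt hits 16/256; gcd=16; 16÷16/256÷16 = 1/16

P(nnGgBBtt) = 1/16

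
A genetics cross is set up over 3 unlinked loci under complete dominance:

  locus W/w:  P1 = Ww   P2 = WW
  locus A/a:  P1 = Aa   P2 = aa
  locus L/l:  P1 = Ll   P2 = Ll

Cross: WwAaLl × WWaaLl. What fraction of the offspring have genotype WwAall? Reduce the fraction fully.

WwAaLl gametes: WAL×1, WAl×1, WaL×1, Wal×1, wAL×1, wAl×1, waL×1, wal×1
WWaaLl gametes: WaL×4, Wal×4
WwAaLl×WWaaLl grid (8·8=64): WWAaLL=4 WWAaLl=8 WWAall=4 WWaaLL=4 WWaaLl=8 WWaall=4 WwAaLL=4 WwAaLl=8 WwAall=4 WwaaLL=4 WwaaLl=8 Wwaall=4
WwAall hits 4/64; gcd=4; 4÷4/64÷4 = 1/16

P(WwAall) = 1/16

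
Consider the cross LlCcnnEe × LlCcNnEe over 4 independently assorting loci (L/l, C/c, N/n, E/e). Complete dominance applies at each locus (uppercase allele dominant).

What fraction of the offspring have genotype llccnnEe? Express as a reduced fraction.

LlCcnnEe gametes: LCnE×2, LCne×2, LcnE×2, Lcne×2, lCnE×2, lCne×2, lcnE×2, lcne×2
LlCcNnEe gametes: LCNE×1, LCNe×1, LCnE×1, LCne×1, LcNE×1, LcNe×1, LcnE×1, Lcne×1, lCNE×1, lCNe×1, lCnE×1, lCne×1, lcNE×1, lcNe×1, lcnE×1, lcne×1
LlCcnnEe×LlCcNnEe grid (16·16=256): LLCCNnEE=2 LLCCNnEe=4 LLCCNnee=2 LLCCnnEE=2 LLCCnnEe=4 LLCCnnee=2 LLCcNnEE=4 LLCcNnEe=8 LLCcNnee=4 LLCcnnEE=4 LLCcnnEe=8 LLCcnnee=4 LLccNnEE=2 LLccNnEe=4 LLccNnee=2 LLccnnEE=2 LLccnnEe=4 LLccnnee=2 LlCCNnEE=4 LlCCNnEe=8 LlCCNnee=4 LlCCnnEE=4 LlCCnnEe=8 LlCCnnee=4 LlCcNnEE=8 LlCcNnEe=16 LlCcNnee=8 LlCcnnEE=8 LlCcnnEe=16 LlCcnnee=8 LlccNnEE=4 LlccNnEe=8 LlccNnee=4 LlccnnEE=4 LlccnnEe=8 Llccnnee=4 llCCNnEE=2 llCCNnEe=4 llCCNnee=2 llCCnnEE=2 llCCnnEe=4 llCCnnee=2 llCcNnEE=4 llCcNnEe=8 llCcNnee=4 llCcnnEE=4 llCcnnEe=8 llCcnnee=4 llccNnEE=2 llccNnEe=4 llccNnee=2 llccnnEE=2 llccnnEe=4 llccnnee=2
llccnnEe hits 4/256; gcd=4; 4÷4/256÷4 = 1/64

P(llccnnEe) = 1/64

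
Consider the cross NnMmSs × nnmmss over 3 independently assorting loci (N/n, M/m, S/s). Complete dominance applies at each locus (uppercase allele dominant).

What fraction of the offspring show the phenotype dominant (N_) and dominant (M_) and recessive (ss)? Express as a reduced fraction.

P(N_ M_ ss) = 1/8

NnMmSs gametes: NMS×1, NMs×1, NmS×1, Nms×1, nMS×1, nMs×1, nmS×1, nms×1
nnmmss gametes: nms×8
NnMmSs×nnmmss grid (8·8=64): NnMmSs=8 NnMmss=8 NnmmSs=8 Nnmmss=8 nnMmSs=8 nnMmss=8 nnmmSs=8 nnmmss=8
N_ M_ ss hits 8/64; gcd=8; 8÷8/64÷8 = 1/8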